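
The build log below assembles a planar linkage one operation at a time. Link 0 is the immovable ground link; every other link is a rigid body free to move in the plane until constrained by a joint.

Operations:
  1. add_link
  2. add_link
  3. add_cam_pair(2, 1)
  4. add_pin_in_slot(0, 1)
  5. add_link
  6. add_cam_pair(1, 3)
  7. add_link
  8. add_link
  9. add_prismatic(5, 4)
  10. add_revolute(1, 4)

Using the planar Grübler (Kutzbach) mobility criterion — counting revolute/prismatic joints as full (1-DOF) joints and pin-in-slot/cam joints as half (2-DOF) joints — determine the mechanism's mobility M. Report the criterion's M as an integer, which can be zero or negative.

ground; <1,0,0>
#1 <2,0,0>
#2 <3,0,0>
C:2↔1 J2 <3,0,1>
PS:0↔1 J2 <3,0,2>
#3 <4,0,2>
C:1↔3 J2 <4,0,3>
#4 <5,0,3>
#5 <6,0,3>
P:5↔4 J1 <6,1,3>
R:1↔4 J1 <6,2,3>
3×5 − 2×2 − 1×3 = 8

M = 8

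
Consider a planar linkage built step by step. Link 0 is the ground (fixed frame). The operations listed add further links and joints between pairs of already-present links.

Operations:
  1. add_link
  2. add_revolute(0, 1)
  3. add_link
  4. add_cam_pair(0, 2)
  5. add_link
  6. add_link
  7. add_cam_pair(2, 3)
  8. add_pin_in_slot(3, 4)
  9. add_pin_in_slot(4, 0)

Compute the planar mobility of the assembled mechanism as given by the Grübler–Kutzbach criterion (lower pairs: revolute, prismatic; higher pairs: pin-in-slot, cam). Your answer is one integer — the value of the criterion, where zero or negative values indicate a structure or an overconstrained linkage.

M = 6

link 0 = ground. State L|J1|J2 = 1|0|0
+link1  2|0|0
R(0,1) f=1→J1  2|1|0
+link2  3|1|0
C(0,2) f=2→J2  3|1|1
+link3  4|1|1
+link4  5|1|1
C(2,3) f=2→J2  5|1|2
PS(3,4) f=2→J2  5|1|3
PS(4,0) f=2→J2  5|1|4
M = 3(5−1)−2·1−4 = 12−2−4 = 6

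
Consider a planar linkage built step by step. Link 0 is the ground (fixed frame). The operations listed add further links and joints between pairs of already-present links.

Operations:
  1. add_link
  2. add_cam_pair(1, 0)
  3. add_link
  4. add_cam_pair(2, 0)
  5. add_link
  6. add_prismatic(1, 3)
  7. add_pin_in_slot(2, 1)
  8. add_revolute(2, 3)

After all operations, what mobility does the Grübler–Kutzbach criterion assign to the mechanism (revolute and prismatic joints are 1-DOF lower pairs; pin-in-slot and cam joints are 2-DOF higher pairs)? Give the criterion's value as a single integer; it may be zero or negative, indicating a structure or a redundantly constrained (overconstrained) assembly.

link 0 = ground. State L|J1|J2 = 1|0|0
+link1  2|0|0
C(1,0) f=2→J2  2|0|1
+link2  3|0|1
C(2,0) f=2→J2  3|0|2
+link3  4|0|2
P(1,3) f=1→J1  4|1|2
PS(2,1) f=2→J2  4|1|3
R(2,3) f=1→J1  4|2|3
M = 3(4−1)−2·2−3 = 9−4−3 = 2

M = 2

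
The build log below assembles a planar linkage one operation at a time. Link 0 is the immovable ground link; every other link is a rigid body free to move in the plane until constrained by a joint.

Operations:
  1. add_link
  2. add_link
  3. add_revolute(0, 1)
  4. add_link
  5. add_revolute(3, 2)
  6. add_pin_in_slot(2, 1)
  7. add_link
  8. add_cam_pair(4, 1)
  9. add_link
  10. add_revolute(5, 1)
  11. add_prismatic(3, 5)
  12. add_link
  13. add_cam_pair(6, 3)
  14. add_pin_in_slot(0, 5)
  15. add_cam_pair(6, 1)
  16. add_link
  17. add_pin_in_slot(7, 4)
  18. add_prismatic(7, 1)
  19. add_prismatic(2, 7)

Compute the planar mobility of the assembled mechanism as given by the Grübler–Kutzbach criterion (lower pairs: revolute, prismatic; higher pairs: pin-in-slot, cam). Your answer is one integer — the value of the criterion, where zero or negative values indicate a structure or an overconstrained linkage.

L=1 J1=0 J2=0
add link → L=2 J1=0 J2=0
add link → L=3 J1=0 J2=0
R@0,1 dof=1 J1 → L=3 J1=1 J2=0
add link → L=4 J1=1 J2=0
R@3,2 dof=1 J1 → L=4 J1=2 J2=0
PS@2,1 dof=2 J2 → L=4 J1=2 J2=1
add link → L=5 J1=2 J2=1
C@4,1 dof=2 J2 → L=5 J1=2 J2=2
add link → L=6 J1=2 J2=2
R@5,1 dof=1 J1 → L=6 J1=3 J2=2
P@3,5 dof=1 J1 → L=6 J1=4 J2=2
add link → L=7 J1=4 J2=2
C@6,3 dof=2 J2 → L=7 J1=4 J2=3
PS@0,5 dof=2 J2 → L=7 J1=4 J2=4
C@6,1 dof=2 J2 → L=7 J1=4 J2=5
add link → L=8 J1=4 J2=5
PS@7,4 dof=2 J2 → L=8 J1=4 J2=6
P@7,1 dof=1 J1 → L=8 J1=5 J2=6
P@2,7 dof=1 J1 → L=8 J1=6 J2=6
M=3(L−1)−2J1−J2=3·7−2·6−6=3

M = 3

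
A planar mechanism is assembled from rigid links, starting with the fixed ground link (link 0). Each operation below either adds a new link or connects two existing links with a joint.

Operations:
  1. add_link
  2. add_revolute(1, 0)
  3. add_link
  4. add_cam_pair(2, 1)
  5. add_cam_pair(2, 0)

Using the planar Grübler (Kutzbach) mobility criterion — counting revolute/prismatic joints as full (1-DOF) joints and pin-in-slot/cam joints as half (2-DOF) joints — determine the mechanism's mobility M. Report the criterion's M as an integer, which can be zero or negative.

M = 2

ground; <1,0,0>
#1 <2,0,0>
R:1↔0 J1 <2,1,0>
#2 <3,1,0>
C:2↔1 J2 <3,1,1>
C:2↔0 J2 <3,1,2>
3×2 − 2×1 − 1×2 = 2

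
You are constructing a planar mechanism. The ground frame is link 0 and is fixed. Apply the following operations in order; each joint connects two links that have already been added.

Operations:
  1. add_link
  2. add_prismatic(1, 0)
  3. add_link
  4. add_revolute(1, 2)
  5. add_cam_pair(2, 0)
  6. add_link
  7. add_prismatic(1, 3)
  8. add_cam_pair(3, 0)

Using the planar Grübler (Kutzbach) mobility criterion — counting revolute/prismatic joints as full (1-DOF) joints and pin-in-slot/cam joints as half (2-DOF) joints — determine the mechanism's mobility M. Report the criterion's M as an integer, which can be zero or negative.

M = 1

(L,J1,J2)=(1,0,0); link0 fixed
link1: (2,0,0)
P 1-0 [J1]: (2,1,0)
link2: (3,1,0)
R 1-2 [J1]: (3,2,0)
C 2-0 [J2]: (3,2,1)
link3: (4,2,1)
P 1-3 [J1]: (4,3,1)
C 3-0 [J2]: (4,3,2)
Grübler: 3·3 − 2·3 − 2 = 1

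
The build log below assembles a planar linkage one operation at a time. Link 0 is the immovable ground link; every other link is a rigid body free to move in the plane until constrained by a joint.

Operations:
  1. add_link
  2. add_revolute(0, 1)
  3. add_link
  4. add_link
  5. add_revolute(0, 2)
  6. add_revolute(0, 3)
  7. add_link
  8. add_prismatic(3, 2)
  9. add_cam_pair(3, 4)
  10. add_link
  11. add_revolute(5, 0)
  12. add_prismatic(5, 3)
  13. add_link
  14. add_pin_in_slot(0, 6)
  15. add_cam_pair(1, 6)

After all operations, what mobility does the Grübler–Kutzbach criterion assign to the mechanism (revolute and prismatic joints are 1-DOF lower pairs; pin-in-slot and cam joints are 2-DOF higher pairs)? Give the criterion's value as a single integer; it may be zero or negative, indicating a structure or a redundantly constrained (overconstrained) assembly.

M = 3

ground; <1,0,0>
#1 <2,0,0>
R:0↔1 J1 <2,1,0>
#2 <3,1,0>
#3 <4,1,0>
R:0↔2 J1 <4,2,0>
R:0↔3 J1 <4,3,0>
#4 <5,3,0>
P:3↔2 J1 <5,4,0>
C:3↔4 J2 <5,4,1>
#5 <6,4,1>
R:5↔0 J1 <6,5,1>
P:5↔3 J1 <6,6,1>
#6 <7,6,1>
PS:0↔6 J2 <7,6,2>
C:1↔6 J2 <7,6,3>
3×6 − 2×6 − 1×3 = 3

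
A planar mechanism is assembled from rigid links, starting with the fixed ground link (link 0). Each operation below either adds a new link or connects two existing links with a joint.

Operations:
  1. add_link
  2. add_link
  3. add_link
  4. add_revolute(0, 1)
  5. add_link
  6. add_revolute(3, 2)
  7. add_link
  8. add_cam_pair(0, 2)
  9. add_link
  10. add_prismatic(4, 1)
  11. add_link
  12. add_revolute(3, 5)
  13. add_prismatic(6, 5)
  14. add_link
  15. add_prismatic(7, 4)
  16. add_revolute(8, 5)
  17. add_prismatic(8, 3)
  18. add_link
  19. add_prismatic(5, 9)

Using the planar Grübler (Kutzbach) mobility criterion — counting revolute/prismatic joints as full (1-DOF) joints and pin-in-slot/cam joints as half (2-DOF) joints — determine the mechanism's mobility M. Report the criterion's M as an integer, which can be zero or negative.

[1;0;0] (link 0 is ground)
L+ [2;0;0]
L+ [3;0;0]
L+ [4;0;0]
R(0,1)∈J1 [4;1;0]
L+ [5;1;0]
R(3,2)∈J1 [5;2;0]
L+ [6;2;0]
C(0,2)∈J2 [6;2;1]
L+ [7;2;1]
P(4,1)∈J1 [7;3;1]
L+ [8;3;1]
R(3,5)∈J1 [8;4;1]
P(6,5)∈J1 [8;5;1]
L+ [9;5;1]
P(7,4)∈J1 [9;6;1]
R(8,5)∈J1 [9;7;1]
P(8,3)∈J1 [9;8;1]
L+ [10;8;1]
P(5,9)∈J1 [10;9;1]
mobility = 27 − 18 − 1 = 8

M = 8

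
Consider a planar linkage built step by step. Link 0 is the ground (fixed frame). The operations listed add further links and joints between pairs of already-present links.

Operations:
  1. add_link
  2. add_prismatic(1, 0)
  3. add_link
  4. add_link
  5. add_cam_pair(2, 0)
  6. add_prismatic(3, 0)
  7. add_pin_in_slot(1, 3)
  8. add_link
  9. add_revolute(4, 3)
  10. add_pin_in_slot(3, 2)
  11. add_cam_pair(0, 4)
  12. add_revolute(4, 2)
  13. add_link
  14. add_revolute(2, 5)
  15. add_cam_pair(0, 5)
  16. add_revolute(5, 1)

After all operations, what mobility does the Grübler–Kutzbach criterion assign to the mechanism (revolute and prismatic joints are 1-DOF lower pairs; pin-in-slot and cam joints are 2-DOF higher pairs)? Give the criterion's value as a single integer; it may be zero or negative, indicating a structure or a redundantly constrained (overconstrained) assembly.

M = -2

[1;0;0] (link 0 is ground)
L+ [2;0;0]
P(1,0)∈J1 [2;1;0]
L+ [3;1;0]
L+ [4;1;0]
C(2,0)∈J2 [4;1;1]
P(3,0)∈J1 [4;2;1]
PS(1,3)∈J2 [4;2;2]
L+ [5;2;2]
R(4,3)∈J1 [5;3;2]
PS(3,2)∈J2 [5;3;3]
C(0,4)∈J2 [5;3;4]
R(4,2)∈J1 [5;4;4]
L+ [6;4;4]
R(2,5)∈J1 [6;5;4]
C(0,5)∈J2 [6;5;5]
R(5,1)∈J1 [6;6;5]
mobility = 15 − 12 − 5 = -2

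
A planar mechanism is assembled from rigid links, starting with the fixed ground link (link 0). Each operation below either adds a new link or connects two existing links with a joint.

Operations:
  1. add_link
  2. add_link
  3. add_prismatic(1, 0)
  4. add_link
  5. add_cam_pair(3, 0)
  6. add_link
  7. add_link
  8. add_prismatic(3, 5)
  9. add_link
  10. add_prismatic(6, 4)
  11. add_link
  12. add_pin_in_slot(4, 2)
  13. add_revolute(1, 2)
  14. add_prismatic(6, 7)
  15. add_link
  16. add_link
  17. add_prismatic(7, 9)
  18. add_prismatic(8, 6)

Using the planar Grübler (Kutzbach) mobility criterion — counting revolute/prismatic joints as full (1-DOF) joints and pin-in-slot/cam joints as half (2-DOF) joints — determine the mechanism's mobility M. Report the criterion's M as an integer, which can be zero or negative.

M = 11

(L,J1,J2)=(1,0,0); link0 fixed
link1: (2,0,0)
link2: (3,0,0)
P 1-0 [J1]: (3,1,0)
link3: (4,1,0)
C 3-0 [J2]: (4,1,1)
link4: (5,1,1)
link5: (6,1,1)
P 3-5 [J1]: (6,2,1)
link6: (7,2,1)
P 6-4 [J1]: (7,3,1)
link7: (8,3,1)
PS 4-2 [J2]: (8,3,2)
R 1-2 [J1]: (8,4,2)
P 6-7 [J1]: (8,5,2)
link8: (9,5,2)
link9: (10,5,2)
P 7-9 [J1]: (10,6,2)
P 8-6 [J1]: (10,7,2)
Grübler: 3·9 − 2·7 − 2 = 11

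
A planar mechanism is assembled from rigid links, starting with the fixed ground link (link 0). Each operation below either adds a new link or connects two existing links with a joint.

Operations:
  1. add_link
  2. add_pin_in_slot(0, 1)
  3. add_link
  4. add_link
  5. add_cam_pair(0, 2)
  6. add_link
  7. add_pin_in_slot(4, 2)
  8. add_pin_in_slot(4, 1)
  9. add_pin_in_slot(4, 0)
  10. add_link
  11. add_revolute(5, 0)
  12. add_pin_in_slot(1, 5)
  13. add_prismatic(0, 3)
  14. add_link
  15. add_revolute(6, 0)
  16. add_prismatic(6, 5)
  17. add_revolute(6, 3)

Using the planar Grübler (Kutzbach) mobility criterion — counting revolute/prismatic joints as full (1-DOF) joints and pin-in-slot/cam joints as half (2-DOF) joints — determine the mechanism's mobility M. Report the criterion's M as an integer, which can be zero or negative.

[1;0;0] (link 0 is ground)
L+ [2;0;0]
PS(0,1)∈J2 [2;0;1]
L+ [3;0;1]
L+ [4;0;1]
C(0,2)∈J2 [4;0;2]
L+ [5;0;2]
PS(4,2)∈J2 [5;0;3]
PS(4,1)∈J2 [5;0;4]
PS(4,0)∈J2 [5;0;5]
L+ [6;0;5]
R(5,0)∈J1 [6;1;5]
PS(1,5)∈J2 [6;1;6]
P(0,3)∈J1 [6;2;6]
L+ [7;2;6]
R(6,0)∈J1 [7;3;6]
P(6,5)∈J1 [7;4;6]
R(6,3)∈J1 [7;5;6]
mobility = 18 − 10 − 6 = 2

M = 2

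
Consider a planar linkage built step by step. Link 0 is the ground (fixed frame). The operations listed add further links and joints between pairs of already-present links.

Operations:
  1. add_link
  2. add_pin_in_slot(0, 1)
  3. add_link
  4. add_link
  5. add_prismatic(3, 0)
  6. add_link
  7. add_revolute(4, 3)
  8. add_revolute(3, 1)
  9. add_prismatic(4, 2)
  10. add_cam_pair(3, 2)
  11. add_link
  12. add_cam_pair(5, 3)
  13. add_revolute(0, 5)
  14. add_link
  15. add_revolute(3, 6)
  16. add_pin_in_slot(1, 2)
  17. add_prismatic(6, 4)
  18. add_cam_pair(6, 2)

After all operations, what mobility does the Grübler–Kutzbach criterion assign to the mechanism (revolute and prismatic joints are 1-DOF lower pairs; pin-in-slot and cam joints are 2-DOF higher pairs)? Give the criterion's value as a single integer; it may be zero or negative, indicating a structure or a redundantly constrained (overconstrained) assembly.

(L,J1,J2)=(1,0,0); link0 fixed
link1: (2,0,0)
PS 0-1 [J2]: (2,0,1)
link2: (3,0,1)
link3: (4,0,1)
P 3-0 [J1]: (4,1,1)
link4: (5,1,1)
R 4-3 [J1]: (5,2,1)
R 3-1 [J1]: (5,3,1)
P 4-2 [J1]: (5,4,1)
C 3-2 [J2]: (5,4,2)
link5: (6,4,2)
C 5-3 [J2]: (6,4,3)
R 0-5 [J1]: (6,5,3)
link6: (7,5,3)
R 3-6 [J1]: (7,6,3)
PS 1-2 [J2]: (7,6,4)
P 6-4 [J1]: (7,7,4)
C 6-2 [J2]: (7,7,5)
Grübler: 3·6 − 2·7 − 5 = -1

M = -1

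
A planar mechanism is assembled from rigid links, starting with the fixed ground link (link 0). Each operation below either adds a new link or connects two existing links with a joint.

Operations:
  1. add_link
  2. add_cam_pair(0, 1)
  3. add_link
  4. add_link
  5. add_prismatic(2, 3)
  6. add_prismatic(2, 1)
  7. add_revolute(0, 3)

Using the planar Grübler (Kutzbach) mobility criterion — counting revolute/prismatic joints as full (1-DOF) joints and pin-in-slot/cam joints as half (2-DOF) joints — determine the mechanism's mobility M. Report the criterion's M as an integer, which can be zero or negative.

M = 2

L=1 J1=0 J2=0
add link → L=2 J1=0 J2=0
C@0,1 dof=2 J2 → L=2 J1=0 J2=1
add link → L=3 J1=0 J2=1
add link → L=4 J1=0 J2=1
P@2,3 dof=1 J1 → L=4 J1=1 J2=1
P@2,1 dof=1 J1 → L=4 J1=2 J2=1
R@0,3 dof=1 J1 → L=4 J1=3 J2=1
M=3(L−1)−2J1−J2=3·3−2·3−1=2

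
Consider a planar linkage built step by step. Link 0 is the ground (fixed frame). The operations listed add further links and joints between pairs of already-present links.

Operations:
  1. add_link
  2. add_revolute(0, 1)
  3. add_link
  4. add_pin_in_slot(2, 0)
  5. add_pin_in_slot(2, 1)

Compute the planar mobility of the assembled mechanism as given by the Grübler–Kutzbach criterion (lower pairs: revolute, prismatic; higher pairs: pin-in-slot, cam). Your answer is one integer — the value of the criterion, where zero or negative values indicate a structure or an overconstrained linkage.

[1;0;0] (link 0 is ground)
L+ [2;0;0]
R(0,1)∈J1 [2;1;0]
L+ [3;1;0]
PS(2,0)∈J2 [3;1;1]
PS(2,1)∈J2 [3;1;2]
mobility = 6 − 2 − 2 = 2

M = 2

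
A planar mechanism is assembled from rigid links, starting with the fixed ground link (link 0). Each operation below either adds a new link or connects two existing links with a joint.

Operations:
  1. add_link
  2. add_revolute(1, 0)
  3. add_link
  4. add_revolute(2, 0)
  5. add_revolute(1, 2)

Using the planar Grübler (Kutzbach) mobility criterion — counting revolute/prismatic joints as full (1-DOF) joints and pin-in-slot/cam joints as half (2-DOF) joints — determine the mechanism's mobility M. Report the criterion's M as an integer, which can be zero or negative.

M = 0

(L,J1,J2)=(1,0,0); link0 fixed
link1: (2,0,0)
R 1-0 [J1]: (2,1,0)
link2: (3,1,0)
R 2-0 [J1]: (3,2,0)
R 1-2 [J1]: (3,3,0)
Grübler: 3·2 − 2·3 − 0 = 0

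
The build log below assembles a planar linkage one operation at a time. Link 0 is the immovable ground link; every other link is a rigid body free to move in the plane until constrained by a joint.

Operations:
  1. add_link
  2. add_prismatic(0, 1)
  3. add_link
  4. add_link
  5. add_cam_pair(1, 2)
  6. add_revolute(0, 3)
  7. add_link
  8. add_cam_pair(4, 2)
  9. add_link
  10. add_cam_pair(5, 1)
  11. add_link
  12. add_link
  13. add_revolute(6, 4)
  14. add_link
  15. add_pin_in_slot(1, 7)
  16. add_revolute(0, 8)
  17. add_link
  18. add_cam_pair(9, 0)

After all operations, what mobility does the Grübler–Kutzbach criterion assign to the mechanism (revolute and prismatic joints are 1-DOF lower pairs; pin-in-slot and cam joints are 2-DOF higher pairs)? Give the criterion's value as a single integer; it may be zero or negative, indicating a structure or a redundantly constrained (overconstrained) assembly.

M = 14

ground; <1,0,0>
#1 <2,0,0>
P:0↔1 J1 <2,1,0>
#2 <3,1,0>
#3 <4,1,0>
C:1↔2 J2 <4,1,1>
R:0↔3 J1 <4,2,1>
#4 <5,2,1>
C:4↔2 J2 <5,2,2>
#5 <6,2,2>
C:5↔1 J2 <6,2,3>
#6 <7,2,3>
#7 <8,2,3>
R:6↔4 J1 <8,3,3>
#8 <9,3,3>
PS:1↔7 J2 <9,3,4>
R:0↔8 J1 <9,4,4>
#9 <10,4,4>
C:9↔0 J2 <10,4,5>
3×9 − 2×4 − 1×5 = 14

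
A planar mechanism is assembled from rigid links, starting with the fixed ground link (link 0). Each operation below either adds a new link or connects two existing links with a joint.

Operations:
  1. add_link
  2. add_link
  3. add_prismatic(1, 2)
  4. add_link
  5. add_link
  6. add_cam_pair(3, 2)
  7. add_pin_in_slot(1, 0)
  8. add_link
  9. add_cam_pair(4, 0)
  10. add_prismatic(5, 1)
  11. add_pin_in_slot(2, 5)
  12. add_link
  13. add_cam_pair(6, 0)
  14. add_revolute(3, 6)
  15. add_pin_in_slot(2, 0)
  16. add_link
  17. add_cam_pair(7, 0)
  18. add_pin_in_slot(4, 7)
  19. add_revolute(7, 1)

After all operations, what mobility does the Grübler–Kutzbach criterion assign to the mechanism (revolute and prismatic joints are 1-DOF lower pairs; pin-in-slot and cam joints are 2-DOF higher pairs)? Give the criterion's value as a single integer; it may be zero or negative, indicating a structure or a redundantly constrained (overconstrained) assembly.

(L,J1,J2)=(1,0,0); link0 fixed
link1: (2,0,0)
link2: (3,0,0)
P 1-2 [J1]: (3,1,0)
link3: (4,1,0)
link4: (5,1,0)
C 3-2 [J2]: (5,1,1)
PS 1-0 [J2]: (5,1,2)
link5: (6,1,2)
C 4-0 [J2]: (6,1,3)
P 5-1 [J1]: (6,2,3)
PS 2-5 [J2]: (6,2,4)
link6: (7,2,4)
C 6-0 [J2]: (7,2,5)
R 3-6 [J1]: (7,3,5)
PS 2-0 [J2]: (7,3,6)
link7: (8,3,6)
C 7-0 [J2]: (8,3,7)
PS 4-7 [J2]: (8,3,8)
R 7-1 [J1]: (8,4,8)
Grübler: 3·7 − 2·4 − 8 = 5

M = 5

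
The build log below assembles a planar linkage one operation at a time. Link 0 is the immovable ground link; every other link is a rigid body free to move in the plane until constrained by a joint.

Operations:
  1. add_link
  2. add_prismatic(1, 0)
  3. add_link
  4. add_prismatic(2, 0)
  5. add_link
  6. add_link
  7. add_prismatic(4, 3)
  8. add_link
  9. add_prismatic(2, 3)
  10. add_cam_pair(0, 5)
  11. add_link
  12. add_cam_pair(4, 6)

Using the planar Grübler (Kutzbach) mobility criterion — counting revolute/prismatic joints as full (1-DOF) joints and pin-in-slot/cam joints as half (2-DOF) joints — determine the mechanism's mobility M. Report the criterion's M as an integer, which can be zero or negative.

ground; <1,0,0>
#1 <2,0,0>
P:1↔0 J1 <2,1,0>
#2 <3,1,0>
P:2↔0 J1 <3,2,0>
#3 <4,2,0>
#4 <5,2,0>
P:4↔3 J1 <5,3,0>
#5 <6,3,0>
P:2↔3 J1 <6,4,0>
C:0↔5 J2 <6,4,1>
#6 <7,4,1>
C:4↔6 J2 <7,4,2>
3×6 − 2×4 − 1×2 = 8

M = 8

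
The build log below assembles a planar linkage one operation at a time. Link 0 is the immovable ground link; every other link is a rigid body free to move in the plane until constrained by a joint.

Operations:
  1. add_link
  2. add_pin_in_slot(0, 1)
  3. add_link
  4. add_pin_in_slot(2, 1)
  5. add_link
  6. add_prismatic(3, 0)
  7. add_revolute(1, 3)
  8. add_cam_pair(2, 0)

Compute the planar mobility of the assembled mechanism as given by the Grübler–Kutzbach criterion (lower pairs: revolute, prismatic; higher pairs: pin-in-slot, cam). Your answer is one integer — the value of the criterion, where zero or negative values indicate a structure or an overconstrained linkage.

L=1 J1=0 J2=0
add link → L=2 J1=0 J2=0
PS@0,1 dof=2 J2 → L=2 J1=0 J2=1
add link → L=3 J1=0 J2=1
PS@2,1 dof=2 J2 → L=3 J1=0 J2=2
add link → L=4 J1=0 J2=2
P@3,0 dof=1 J1 → L=4 J1=1 J2=2
R@1,3 dof=1 J1 → L=4 J1=2 J2=2
C@2,0 dof=2 J2 → L=4 J1=2 J2=3
M=3(L−1)−2J1−J2=3·3−2·2−3=2

M = 2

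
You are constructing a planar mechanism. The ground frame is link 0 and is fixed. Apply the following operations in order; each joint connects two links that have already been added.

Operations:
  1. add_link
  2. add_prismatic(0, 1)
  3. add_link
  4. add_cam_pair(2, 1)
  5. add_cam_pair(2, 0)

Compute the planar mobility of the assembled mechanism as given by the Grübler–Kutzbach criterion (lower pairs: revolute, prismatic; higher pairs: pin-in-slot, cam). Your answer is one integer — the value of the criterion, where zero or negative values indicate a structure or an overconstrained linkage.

M = 2

L=1 J1=0 J2=0
add link → L=2 J1=0 J2=0
P@0,1 dof=1 J1 → L=2 J1=1 J2=0
add link → L=3 J1=1 J2=0
C@2,1 dof=2 J2 → L=3 J1=1 J2=1
C@2,0 dof=2 J2 → L=3 J1=1 J2=2
M=3(L−1)−2J1−J2=3·2−2·1−2=2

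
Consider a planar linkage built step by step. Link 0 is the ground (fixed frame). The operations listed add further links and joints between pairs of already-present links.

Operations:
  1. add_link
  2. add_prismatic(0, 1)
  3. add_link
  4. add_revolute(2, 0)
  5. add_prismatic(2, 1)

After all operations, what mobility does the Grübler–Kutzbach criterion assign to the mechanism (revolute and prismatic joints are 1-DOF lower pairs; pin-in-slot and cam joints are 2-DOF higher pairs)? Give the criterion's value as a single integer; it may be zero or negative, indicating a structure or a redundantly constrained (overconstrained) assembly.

M = 0

link 0 = ground. State L|J1|J2 = 1|0|0
+link1  2|0|0
P(0,1) f=1→J1  2|1|0
+link2  3|1|0
R(2,0) f=1→J1  3|2|0
P(2,1) f=1→J1  3|3|0
M = 3(3−1)−2·3−0 = 6−6−0 = 0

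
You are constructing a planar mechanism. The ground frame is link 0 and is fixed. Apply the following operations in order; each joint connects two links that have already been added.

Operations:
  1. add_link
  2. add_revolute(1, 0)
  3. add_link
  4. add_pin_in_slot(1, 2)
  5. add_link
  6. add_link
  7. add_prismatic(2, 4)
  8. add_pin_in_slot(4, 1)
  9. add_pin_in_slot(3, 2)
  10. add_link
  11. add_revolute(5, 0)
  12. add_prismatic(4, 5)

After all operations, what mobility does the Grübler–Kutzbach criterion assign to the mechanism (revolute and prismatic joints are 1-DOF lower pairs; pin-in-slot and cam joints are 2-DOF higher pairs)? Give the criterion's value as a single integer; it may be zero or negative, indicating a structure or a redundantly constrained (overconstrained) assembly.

(L,J1,J2)=(1,0,0); link0 fixed
link1: (2,0,0)
R 1-0 [J1]: (2,1,0)
link2: (3,1,0)
PS 1-2 [J2]: (3,1,1)
link3: (4,1,1)
link4: (5,1,1)
P 2-4 [J1]: (5,2,1)
PS 4-1 [J2]: (5,2,2)
PS 3-2 [J2]: (5,2,3)
link5: (6,2,3)
R 5-0 [J1]: (6,3,3)
P 4-5 [J1]: (6,4,3)
Grübler: 3·5 − 2·4 − 3 = 4

M = 4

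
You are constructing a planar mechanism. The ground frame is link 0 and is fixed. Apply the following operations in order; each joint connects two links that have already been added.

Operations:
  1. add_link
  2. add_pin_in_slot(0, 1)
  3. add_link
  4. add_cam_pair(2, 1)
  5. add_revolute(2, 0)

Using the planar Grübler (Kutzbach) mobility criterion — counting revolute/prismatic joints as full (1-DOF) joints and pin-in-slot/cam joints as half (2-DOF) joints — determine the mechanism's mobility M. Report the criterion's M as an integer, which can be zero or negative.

L=1 J1=0 J2=0
add link → L=2 J1=0 J2=0
PS@0,1 dof=2 J2 → L=2 J1=0 J2=1
add link → L=3 J1=0 J2=1
C@2,1 dof=2 J2 → L=3 J1=0 J2=2
R@2,0 dof=1 J1 → L=3 J1=1 J2=2
M=3(L−1)−2J1−J2=3·2−2·1−2=2

M = 2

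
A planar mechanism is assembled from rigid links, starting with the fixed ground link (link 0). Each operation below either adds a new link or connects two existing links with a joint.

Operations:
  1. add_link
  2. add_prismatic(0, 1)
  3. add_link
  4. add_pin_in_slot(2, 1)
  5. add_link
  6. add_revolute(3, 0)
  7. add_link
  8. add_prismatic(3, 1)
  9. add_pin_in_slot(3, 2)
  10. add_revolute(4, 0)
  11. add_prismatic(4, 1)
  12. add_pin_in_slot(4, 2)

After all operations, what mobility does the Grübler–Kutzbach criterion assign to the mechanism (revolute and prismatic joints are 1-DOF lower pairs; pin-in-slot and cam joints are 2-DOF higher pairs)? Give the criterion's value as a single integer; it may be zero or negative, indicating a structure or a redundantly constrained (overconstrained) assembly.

L=1 J1=0 J2=0
add link → L=2 J1=0 J2=0
P@0,1 dof=1 J1 → L=2 J1=1 J2=0
add link → L=3 J1=1 J2=0
PS@2,1 dof=2 J2 → L=3 J1=1 J2=1
add link → L=4 J1=1 J2=1
R@3,0 dof=1 J1 → L=4 J1=2 J2=1
add link → L=5 J1=2 J2=1
P@3,1 dof=1 J1 → L=5 J1=3 J2=1
PS@3,2 dof=2 J2 → L=5 J1=3 J2=2
R@4,0 dof=1 J1 → L=5 J1=4 J2=2
P@4,1 dof=1 J1 → L=5 J1=5 J2=2
PS@4,2 dof=2 J2 → L=5 J1=5 J2=3
M=3(L−1)−2J1−J2=3·4−2·5−3=-1

M = -1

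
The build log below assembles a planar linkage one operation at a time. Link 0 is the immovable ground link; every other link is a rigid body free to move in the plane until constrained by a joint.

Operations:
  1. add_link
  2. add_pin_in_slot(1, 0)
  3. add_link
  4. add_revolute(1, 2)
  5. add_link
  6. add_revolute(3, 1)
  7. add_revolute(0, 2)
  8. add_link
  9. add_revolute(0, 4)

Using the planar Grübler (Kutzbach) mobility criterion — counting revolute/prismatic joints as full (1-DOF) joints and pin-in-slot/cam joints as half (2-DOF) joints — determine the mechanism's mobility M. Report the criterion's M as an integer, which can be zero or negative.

M = 3

ground; <1,0,0>
#1 <2,0,0>
PS:1↔0 J2 <2,0,1>
#2 <3,0,1>
R:1↔2 J1 <3,1,1>
#3 <4,1,1>
R:3↔1 J1 <4,2,1>
R:0↔2 J1 <4,3,1>
#4 <5,3,1>
R:0↔4 J1 <5,4,1>
3×4 − 2×4 − 1×1 = 3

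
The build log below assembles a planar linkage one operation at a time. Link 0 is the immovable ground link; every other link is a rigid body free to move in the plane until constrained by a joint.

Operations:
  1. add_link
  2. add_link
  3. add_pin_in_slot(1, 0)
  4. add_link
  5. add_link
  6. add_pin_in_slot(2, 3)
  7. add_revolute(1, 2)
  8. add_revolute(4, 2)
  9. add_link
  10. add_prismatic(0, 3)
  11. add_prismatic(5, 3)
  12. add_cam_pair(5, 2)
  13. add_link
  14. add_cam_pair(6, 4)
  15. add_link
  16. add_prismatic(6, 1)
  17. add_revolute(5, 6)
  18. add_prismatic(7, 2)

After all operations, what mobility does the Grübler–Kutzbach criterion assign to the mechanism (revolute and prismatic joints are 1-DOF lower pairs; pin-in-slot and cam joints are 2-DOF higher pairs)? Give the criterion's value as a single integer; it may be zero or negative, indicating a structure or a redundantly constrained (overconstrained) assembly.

link 0 = ground. State L|J1|J2 = 1|0|0
+link1  2|0|0
+link2  3|0|0
PS(1,0) f=2→J2  3|0|1
+link3  4|0|1
+link4  5|0|1
PS(2,3) f=2→J2  5|0|2
R(1,2) f=1→J1  5|1|2
R(4,2) f=1→J1  5|2|2
+link5  6|2|2
P(0,3) f=1→J1  6|3|2
P(5,3) f=1→J1  6|4|2
C(5,2) f=2→J2  6|4|3
+link6  7|4|3
C(6,4) f=2→J2  7|4|4
+link7  8|4|4
P(6,1) f=1→J1  8|5|4
R(5,6) f=1→J1  8|6|4
P(7,2) f=1→J1  8|7|4
M = 3(8−1)−2·7−4 = 21−14−4 = 3

M = 3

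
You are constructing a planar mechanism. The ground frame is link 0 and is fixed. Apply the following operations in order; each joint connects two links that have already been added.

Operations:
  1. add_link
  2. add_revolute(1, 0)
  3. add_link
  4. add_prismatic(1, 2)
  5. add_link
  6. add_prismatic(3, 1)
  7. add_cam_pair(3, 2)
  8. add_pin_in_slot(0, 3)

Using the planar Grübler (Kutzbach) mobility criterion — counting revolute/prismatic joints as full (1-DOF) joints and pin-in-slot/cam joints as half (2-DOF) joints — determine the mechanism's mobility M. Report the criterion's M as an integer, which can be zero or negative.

L=1 J1=0 J2=0
add link → L=2 J1=0 J2=0
R@1,0 dof=1 J1 → L=2 J1=1 J2=0
add link → L=3 J1=1 J2=0
P@1,2 dof=1 J1 → L=3 J1=2 J2=0
add link → L=4 J1=2 J2=0
P@3,1 dof=1 J1 → L=4 J1=3 J2=0
C@3,2 dof=2 J2 → L=4 J1=3 J2=1
PS@0,3 dof=2 J2 → L=4 J1=3 J2=2
M=3(L−1)−2J1−J2=3·3−2·3−2=1

M = 1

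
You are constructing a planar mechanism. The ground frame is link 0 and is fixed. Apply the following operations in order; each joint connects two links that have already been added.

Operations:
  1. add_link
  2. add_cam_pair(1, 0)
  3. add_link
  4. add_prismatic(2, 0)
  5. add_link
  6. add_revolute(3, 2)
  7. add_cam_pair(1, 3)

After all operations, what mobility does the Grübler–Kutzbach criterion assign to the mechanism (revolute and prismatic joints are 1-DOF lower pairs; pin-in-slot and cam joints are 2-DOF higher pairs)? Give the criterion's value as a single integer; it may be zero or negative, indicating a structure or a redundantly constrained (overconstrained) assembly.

L=1 J1=0 J2=0
add link → L=2 J1=0 J2=0
C@1,0 dof=2 J2 → L=2 J1=0 J2=1
add link → L=3 J1=0 J2=1
P@2,0 dof=1 J1 → L=3 J1=1 J2=1
add link → L=4 J1=1 J2=1
R@3,2 dof=1 J1 → L=4 J1=2 J2=1
C@1,3 dof=2 J2 → L=4 J1=2 J2=2
M=3(L−1)−2J1−J2=3·3−2·2−2=3

M = 3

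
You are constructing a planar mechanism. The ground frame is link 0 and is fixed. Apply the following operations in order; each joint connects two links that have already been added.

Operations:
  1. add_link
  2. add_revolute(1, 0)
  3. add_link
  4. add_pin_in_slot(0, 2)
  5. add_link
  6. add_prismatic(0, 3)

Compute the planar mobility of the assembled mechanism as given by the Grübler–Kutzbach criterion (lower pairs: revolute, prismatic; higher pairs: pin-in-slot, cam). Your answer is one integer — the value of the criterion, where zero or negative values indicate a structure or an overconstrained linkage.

M = 4

[1;0;0] (link 0 is ground)
L+ [2;0;0]
R(1,0)∈J1 [2;1;0]
L+ [3;1;0]
PS(0,2)∈J2 [3;1;1]
L+ [4;1;1]
P(0,3)∈J1 [4;2;1]
mobility = 9 − 4 − 1 = 4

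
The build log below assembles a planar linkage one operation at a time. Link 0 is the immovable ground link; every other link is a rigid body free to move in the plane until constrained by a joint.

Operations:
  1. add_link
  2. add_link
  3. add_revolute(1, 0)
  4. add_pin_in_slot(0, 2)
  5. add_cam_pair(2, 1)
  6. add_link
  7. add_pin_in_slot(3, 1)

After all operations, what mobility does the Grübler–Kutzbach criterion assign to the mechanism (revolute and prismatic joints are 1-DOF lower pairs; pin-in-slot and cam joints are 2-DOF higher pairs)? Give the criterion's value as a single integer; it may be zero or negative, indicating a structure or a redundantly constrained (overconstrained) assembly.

M = 4

link 0 = ground. State L|J1|J2 = 1|0|0
+link1  2|0|0
+link2  3|0|0
R(1,0) f=1→J1  3|1|0
PS(0,2) f=2→J2  3|1|1
C(2,1) f=2→J2  3|1|2
+link3  4|1|2
PS(3,1) f=2→J2  4|1|3
M = 3(4−1)−2·1−3 = 9−2−3 = 4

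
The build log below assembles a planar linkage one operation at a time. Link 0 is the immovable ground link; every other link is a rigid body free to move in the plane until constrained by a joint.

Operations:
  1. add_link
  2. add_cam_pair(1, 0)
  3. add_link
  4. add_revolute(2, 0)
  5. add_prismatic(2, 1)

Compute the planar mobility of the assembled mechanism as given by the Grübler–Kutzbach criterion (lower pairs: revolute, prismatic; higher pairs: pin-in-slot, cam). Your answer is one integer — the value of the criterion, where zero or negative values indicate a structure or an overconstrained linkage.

M = 1

ground; <1,0,0>
#1 <2,0,0>
C:1↔0 J2 <2,0,1>
#2 <3,0,1>
R:2↔0 J1 <3,1,1>
P:2↔1 J1 <3,2,1>
3×2 − 2×2 − 1×1 = 1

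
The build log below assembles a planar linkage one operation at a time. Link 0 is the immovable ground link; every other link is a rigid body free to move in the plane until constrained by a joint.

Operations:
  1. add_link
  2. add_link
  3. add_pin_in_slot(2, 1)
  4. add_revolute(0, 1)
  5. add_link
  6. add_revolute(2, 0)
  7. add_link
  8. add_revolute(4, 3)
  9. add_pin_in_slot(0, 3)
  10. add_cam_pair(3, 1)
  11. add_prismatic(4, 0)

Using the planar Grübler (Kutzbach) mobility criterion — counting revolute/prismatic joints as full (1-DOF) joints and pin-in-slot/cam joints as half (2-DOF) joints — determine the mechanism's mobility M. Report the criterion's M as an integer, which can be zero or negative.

M = 1

(L,J1,J2)=(1,0,0); link0 fixed
link1: (2,0,0)
link2: (3,0,0)
PS 2-1 [J2]: (3,0,1)
R 0-1 [J1]: (3,1,1)
link3: (4,1,1)
R 2-0 [J1]: (4,2,1)
link4: (5,2,1)
R 4-3 [J1]: (5,3,1)
PS 0-3 [J2]: (5,3,2)
C 3-1 [J2]: (5,3,3)
P 4-0 [J1]: (5,4,3)
Grübler: 3·4 − 2·4 − 3 = 1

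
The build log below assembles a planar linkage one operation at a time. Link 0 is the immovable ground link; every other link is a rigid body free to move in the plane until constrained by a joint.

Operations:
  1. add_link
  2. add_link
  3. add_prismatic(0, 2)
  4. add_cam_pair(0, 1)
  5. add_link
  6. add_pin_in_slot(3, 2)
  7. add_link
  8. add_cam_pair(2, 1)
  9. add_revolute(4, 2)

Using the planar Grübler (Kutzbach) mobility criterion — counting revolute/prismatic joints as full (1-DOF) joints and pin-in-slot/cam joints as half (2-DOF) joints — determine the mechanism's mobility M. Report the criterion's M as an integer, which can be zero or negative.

M = 5

ground; <1,0,0>
#1 <2,0,0>
#2 <3,0,0>
P:0↔2 J1 <3,1,0>
C:0↔1 J2 <3,1,1>
#3 <4,1,1>
PS:3↔2 J2 <4,1,2>
#4 <5,1,2>
C:2↔1 J2 <5,1,3>
R:4↔2 J1 <5,2,3>
3×4 − 2×2 − 1×3 = 5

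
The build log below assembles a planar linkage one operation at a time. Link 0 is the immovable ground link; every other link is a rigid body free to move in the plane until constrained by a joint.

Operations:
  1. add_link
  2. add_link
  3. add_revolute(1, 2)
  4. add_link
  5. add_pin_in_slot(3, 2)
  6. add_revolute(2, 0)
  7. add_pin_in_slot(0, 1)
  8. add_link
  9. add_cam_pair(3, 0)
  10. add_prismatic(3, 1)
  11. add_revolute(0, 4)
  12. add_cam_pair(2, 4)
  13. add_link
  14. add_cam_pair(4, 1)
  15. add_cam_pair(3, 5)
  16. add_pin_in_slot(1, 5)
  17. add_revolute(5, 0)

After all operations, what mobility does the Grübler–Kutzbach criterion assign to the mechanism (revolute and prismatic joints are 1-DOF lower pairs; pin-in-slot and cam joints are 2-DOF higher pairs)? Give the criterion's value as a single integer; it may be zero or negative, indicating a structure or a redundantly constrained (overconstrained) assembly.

M = -2

L=1 J1=0 J2=0
add link → L=2 J1=0 J2=0
add link → L=3 J1=0 J2=0
R@1,2 dof=1 J1 → L=3 J1=1 J2=0
add link → L=4 J1=1 J2=0
PS@3,2 dof=2 J2 → L=4 J1=1 J2=1
R@2,0 dof=1 J1 → L=4 J1=2 J2=1
PS@0,1 dof=2 J2 → L=4 J1=2 J2=2
add link → L=5 J1=2 J2=2
C@3,0 dof=2 J2 → L=5 J1=2 J2=3
P@3,1 dof=1 J1 → L=5 J1=3 J2=3
R@0,4 dof=1 J1 → L=5 J1=4 J2=3
C@2,4 dof=2 J2 → L=5 J1=4 J2=4
add link → L=6 J1=4 J2=4
C@4,1 dof=2 J2 → L=6 J1=4 J2=5
C@3,5 dof=2 J2 → L=6 J1=4 J2=6
PS@1,5 dof=2 J2 → L=6 J1=4 J2=7
R@5,0 dof=1 J1 → L=6 J1=5 J2=7
M=3(L−1)−2J1−J2=3·5−2·5−7=-2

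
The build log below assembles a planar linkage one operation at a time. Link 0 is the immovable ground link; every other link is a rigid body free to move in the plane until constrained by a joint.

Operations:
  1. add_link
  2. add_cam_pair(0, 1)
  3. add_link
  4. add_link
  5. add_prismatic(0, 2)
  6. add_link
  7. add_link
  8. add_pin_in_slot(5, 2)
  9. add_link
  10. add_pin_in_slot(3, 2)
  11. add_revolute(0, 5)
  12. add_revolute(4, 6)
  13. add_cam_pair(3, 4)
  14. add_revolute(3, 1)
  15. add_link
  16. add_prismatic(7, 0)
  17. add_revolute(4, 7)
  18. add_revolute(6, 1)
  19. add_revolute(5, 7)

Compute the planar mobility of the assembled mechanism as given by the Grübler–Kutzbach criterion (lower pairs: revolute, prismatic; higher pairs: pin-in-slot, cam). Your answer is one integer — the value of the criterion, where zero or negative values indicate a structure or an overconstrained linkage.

L=1 J1=0 J2=0
add link → L=2 J1=0 J2=0
C@0,1 dof=2 J2 → L=2 J1=0 J2=1
add link → L=3 J1=0 J2=1
add link → L=4 J1=0 J2=1
P@0,2 dof=1 J1 → L=4 J1=1 J2=1
add link → L=5 J1=1 J2=1
add link → L=6 J1=1 J2=1
PS@5,2 dof=2 J2 → L=6 J1=1 J2=2
add link → L=7 J1=1 J2=2
PS@3,2 dof=2 J2 → L=7 J1=1 J2=3
R@0,5 dof=1 J1 → L=7 J1=2 J2=3
R@4,6 dof=1 J1 → L=7 J1=3 J2=3
C@3,4 dof=2 J2 → L=7 J1=3 J2=4
R@3,1 dof=1 J1 → L=7 J1=4 J2=4
add link → L=8 J1=4 J2=4
P@7,0 dof=1 J1 → L=8 J1=5 J2=4
R@4,7 dof=1 J1 → L=8 J1=6 J2=4
R@6,1 dof=1 J1 → L=8 J1=7 J2=4
R@5,7 dof=1 J1 → L=8 J1=8 J2=4
M=3(L−1)−2J1−J2=3·7−2·8−4=1

M = 1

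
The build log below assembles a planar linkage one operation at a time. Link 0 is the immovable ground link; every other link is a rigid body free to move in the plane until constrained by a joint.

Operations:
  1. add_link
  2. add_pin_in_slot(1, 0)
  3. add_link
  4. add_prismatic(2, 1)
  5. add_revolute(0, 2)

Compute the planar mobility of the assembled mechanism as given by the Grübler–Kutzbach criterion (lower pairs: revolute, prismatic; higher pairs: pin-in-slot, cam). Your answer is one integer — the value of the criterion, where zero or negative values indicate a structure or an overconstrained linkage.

M = 1

[1;0;0] (link 0 is ground)
L+ [2;0;0]
PS(1,0)∈J2 [2;0;1]
L+ [3;0;1]
P(2,1)∈J1 [3;1;1]
R(0,2)∈J1 [3;2;1]
mobility = 6 − 4 − 1 = 1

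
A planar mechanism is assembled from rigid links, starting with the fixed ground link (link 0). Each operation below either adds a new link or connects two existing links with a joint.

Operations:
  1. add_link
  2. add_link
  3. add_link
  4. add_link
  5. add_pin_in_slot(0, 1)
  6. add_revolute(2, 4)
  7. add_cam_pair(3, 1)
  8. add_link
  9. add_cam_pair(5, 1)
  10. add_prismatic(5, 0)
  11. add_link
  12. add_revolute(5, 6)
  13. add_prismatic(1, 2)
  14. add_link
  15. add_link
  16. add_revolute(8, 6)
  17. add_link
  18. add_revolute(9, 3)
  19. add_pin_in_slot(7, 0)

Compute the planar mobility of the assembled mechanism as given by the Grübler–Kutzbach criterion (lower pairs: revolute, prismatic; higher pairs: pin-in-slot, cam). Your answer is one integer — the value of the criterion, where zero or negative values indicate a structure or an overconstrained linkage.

M = 11

[1;0;0] (link 0 is ground)
L+ [2;0;0]
L+ [3;0;0]
L+ [4;0;0]
L+ [5;0;0]
PS(0,1)∈J2 [5;0;1]
R(2,4)∈J1 [5;1;1]
C(3,1)∈J2 [5;1;2]
L+ [6;1;2]
C(5,1)∈J2 [6;1;3]
P(5,0)∈J1 [6;2;3]
L+ [7;2;3]
R(5,6)∈J1 [7;3;3]
P(1,2)∈J1 [7;4;3]
L+ [8;4;3]
L+ [9;4;3]
R(8,6)∈J1 [9;5;3]
L+ [10;5;3]
R(9,3)∈J1 [10;6;3]
PS(7,0)∈J2 [10;6;4]
mobility = 27 − 12 − 4 = 11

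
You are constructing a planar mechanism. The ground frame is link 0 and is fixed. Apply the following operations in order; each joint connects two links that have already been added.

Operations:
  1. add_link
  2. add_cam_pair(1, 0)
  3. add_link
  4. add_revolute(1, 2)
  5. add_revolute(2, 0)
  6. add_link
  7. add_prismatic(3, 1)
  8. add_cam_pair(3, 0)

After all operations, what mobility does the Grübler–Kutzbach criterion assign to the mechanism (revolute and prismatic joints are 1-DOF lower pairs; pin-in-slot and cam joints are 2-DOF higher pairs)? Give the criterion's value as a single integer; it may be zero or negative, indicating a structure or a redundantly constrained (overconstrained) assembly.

M = 1

L=1 J1=0 J2=0
add link → L=2 J1=0 J2=0
C@1,0 dof=2 J2 → L=2 J1=0 J2=1
add link → L=3 J1=0 J2=1
R@1,2 dof=1 J1 → L=3 J1=1 J2=1
R@2,0 dof=1 J1 → L=3 J1=2 J2=1
add link → L=4 J1=2 J2=1
P@3,1 dof=1 J1 → L=4 J1=3 J2=1
C@3,0 dof=2 J2 → L=4 J1=3 J2=2
M=3(L−1)−2J1−J2=3·3−2·3−2=1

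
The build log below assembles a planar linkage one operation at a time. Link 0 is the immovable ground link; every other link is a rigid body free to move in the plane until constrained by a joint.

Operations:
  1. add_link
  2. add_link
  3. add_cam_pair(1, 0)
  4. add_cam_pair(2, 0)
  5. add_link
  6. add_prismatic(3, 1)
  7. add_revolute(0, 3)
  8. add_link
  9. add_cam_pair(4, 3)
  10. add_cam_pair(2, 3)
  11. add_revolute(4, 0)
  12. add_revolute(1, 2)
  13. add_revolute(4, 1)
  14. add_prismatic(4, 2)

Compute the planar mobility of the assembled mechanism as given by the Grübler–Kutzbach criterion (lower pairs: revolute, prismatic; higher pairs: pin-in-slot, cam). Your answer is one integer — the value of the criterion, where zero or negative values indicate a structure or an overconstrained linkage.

link 0 = ground. State L|J1|J2 = 1|0|0
+link1  2|0|0
+link2  3|0|0
C(1,0) f=2→J2  3|0|1
C(2,0) f=2→J2  3|0|2
+link3  4|0|2
P(3,1) f=1→J1  4|1|2
R(0,3) f=1→J1  4|2|2
+link4  5|2|2
C(4,3) f=2→J2  5|2|3
C(2,3) f=2→J2  5|2|4
R(4,0) f=1→J1  5|3|4
R(1,2) f=1→J1  5|4|4
R(4,1) f=1→J1  5|5|4
P(4,2) f=1→J1  5|6|4
M = 3(5−1)−2·6−4 = 12−12−4 = -4

M = -4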